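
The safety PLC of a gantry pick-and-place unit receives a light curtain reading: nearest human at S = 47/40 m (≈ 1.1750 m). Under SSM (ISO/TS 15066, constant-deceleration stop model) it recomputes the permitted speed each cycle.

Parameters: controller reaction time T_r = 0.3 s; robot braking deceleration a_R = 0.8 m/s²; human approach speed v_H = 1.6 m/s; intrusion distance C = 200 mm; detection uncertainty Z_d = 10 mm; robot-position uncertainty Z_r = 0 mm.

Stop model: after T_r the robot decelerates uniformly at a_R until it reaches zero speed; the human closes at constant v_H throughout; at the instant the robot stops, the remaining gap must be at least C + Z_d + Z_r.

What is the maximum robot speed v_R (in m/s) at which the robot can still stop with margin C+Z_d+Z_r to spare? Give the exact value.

v_R_max = 1/5 m/s = 0.2000 m/s

quadratic (5/8)·v² + (23/10)·v + (-97/200) = 0
  disc = (23/10)² − 4·(5/8)·(-97/200) = 2601/400 ; √disc = 51/20
  v_R = (−(23/10) + 51/20) / (2·(5/8)) = 1/5 m/s
check:
T_s = v_R/a_R = (1/5)/(4/5) = 0.2500 s
robot in T_r: 0.2000·0.3000 = 0.0600 m
braking distance = 0.2000²/(2·0.8000) = 0.0250 m
human over T_r+T_s: 1.6000·(0.3000+0.2500) = 0.8800 m
C+Z_d+Z_r = 0.2000+0.0100+0.0000 = 0.2100 m
sum ≈ 0.0600+0.0250+0.8800+0.2100 ≈ 1.1750 m = S ✓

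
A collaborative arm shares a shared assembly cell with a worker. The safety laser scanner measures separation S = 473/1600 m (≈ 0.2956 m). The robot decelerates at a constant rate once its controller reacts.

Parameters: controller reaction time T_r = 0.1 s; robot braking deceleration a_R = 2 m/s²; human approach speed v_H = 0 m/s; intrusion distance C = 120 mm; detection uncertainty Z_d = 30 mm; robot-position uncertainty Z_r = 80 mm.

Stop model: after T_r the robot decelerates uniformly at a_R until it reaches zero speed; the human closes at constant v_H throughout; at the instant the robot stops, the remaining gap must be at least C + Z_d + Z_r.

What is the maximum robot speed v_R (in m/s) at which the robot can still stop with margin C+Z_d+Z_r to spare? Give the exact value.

v_R_max = 7/20 m/s = 0.3500 m/s

quadratic (1/4)·v² + (1/10)·v + (-21/320) = 0
  disc = (1/10)² − 4·(1/4)·(-21/320) = 121/1600 ; √disc = 11/40
  v_R = (−(1/10) + 11/40) / (2·(1/4)) = 7/20 m/s
check:
braking lasts T_s = (7/20)/2 = 0.1750 s
reaction-phase robot travel = 0.3500·0.1000 = 0.0350 m
braking distance = 0.3500²/(2·2.0000) = 0.0306 m
human closes 0.0000·0.2750 = 0.0000 m
margins: 0.1200+0.0300+0.0800 = 0.2300 m
sum ≈ 0.0350+0.0306+0.0000+0.2300 ≈ 0.2956 m = S ✓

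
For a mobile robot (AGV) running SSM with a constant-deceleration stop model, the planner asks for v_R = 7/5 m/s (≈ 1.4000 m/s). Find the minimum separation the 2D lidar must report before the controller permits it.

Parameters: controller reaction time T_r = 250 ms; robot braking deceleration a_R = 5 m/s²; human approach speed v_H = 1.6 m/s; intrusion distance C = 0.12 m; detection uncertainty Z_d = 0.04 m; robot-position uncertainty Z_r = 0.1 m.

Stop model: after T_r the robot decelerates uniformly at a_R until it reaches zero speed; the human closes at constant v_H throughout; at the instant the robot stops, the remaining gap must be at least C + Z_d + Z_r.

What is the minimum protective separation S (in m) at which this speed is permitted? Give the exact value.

T_s = v_R/a_R = (7/5)/5 = 0.2800 s
reaction-phase robot travel = 1.4000·0.2500 = 0.3500 m
braking distance = 1.4000²/(2·5.0000) = 0.1960 m
person approaches 1.6000·(0.2500+0.2800) = 0.8480 m
margins: 0.1200+0.0400+0.1000 = 0.2600 m
S_min ≈ 0.3500+0.1960+0.8480+0.2600  ⇒  S_min = 827/500 m

S_min = 827/500 m = 1.6540 m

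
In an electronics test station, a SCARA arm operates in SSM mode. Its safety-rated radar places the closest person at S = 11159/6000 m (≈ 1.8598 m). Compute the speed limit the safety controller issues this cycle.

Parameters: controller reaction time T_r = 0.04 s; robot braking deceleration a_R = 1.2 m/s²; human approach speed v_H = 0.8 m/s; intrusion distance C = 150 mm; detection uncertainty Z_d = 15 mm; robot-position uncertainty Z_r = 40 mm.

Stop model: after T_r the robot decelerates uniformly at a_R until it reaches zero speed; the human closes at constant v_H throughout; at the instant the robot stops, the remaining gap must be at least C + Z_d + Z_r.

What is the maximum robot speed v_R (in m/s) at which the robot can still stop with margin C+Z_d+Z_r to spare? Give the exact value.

at the boundary: (5/12)·v² + (53/75)·v + (-9737/6000) = 0
  disc = (53/75)² − 4·(5/12)·(-9737/6000) = 32041/10000 ; √disc = 179/100
  v_R = (−(53/75) + 179/100) / (2·(5/12)) = 13/10 m/s
check:
T_s = v_R/a_R = (13/10)/(6/5) = 1.0833 s
robot covers v_R·T_r = 1.3000·0.0400 = 0.0520 m before braking
robot under decel: 1.3000²/(2·1.2000) = 0.7042 m
person approaches 0.8000·(0.0400+1.0833) = 0.8987 m
residual clearance needed = 0.1500+0.0150+0.0400 = 0.2050 m
sum ≈ 0.0520+0.7042+0.8987+0.2050 ≈ 1.8598 m = S ✓

v_R_max = 13/10 m/s = 1.3000 m/s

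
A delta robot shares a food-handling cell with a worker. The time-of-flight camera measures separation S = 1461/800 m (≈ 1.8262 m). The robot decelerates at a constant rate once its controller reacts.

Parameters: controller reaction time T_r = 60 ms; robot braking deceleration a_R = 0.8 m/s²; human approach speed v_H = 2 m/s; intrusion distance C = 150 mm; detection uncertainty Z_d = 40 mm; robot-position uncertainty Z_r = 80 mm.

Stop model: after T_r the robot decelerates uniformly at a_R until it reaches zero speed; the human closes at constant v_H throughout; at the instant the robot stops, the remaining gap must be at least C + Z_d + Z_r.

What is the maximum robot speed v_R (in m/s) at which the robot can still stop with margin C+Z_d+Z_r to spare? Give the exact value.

quadratic (5/8)·v² + (64/25)·v + (-1149/800) = 0
  disc = (64/25)² − 4·(5/8)·(-1149/800) = 405769/40000 ; √disc = 637/200
  v_R = (−(64/25) + 637/200) / (2·(5/8)) = 1/2 m/s
check:
braking lasts T_s = (1/2)/(4/5) = 0.6250 s
reaction-phase robot travel = 0.5000·0.0600 = 0.0300 m
braking distance = 0.5000²/(2·0.8000) = 0.1562 m
human closes 2.0000·0.6850 = 1.3700 m
residual clearance needed = 0.1500+0.0400+0.0800 = 0.2700 m
sum ≈ 0.0300+0.1562+1.3700+0.2700 ≈ 1.8262 m = S ✓

v_R_max = 1/2 m/s = 0.5000 m/s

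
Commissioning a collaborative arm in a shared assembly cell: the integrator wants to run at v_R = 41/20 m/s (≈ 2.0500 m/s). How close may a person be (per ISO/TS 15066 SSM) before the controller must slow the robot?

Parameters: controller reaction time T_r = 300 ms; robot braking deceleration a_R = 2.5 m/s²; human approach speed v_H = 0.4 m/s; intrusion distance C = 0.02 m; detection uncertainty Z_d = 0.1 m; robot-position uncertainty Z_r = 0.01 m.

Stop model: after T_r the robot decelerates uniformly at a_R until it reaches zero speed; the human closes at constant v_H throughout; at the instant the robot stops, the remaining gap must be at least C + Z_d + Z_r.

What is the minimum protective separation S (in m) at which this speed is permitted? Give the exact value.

braking lasts T_s = (41/20)/(5/2) = 0.8200 s
robot in T_r: 2.0500·0.3000 = 0.6150 m
braking distance = 2.0500²/(2·2.5000) = 0.8405 m
person approaches 0.4000·(0.3000+0.8200) = 0.4480 m
residual clearance needed = 0.0200+0.1000+0.0100 = 0.1300 m
S_min ≈ 0.6150+0.8405+0.4480+0.1300  ⇒  S_min = 4067/2000 m

S_min = 4067/2000 m = 2.0335 m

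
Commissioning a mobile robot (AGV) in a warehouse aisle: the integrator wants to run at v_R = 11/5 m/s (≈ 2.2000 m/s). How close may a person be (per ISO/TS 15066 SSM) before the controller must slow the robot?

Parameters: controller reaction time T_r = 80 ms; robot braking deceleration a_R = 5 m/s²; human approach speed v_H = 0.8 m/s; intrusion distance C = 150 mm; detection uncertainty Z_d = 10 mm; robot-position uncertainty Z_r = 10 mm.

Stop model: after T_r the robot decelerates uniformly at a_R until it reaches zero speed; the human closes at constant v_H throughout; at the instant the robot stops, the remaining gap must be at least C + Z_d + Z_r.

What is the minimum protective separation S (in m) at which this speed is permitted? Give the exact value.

S_min = 623/500 m = 1.2460 m

T_s = v_R/a_R = (11/5)/5 = 0.4400 s
reaction-phase robot travel = 2.2000·0.0800 = 0.1760 m
robot covers 2.2000·0.4400 − ½·5.0000·0.4400² = 0.4840 m while stopping
person approaches 0.8000·(0.0800+0.4400) = 0.4160 m
margins: 0.1500+0.0100+0.0100 = 0.1700 m
S_min ≈ 0.1760+0.4840+0.4160+0.1700  ⇒  S_min = 623/500 m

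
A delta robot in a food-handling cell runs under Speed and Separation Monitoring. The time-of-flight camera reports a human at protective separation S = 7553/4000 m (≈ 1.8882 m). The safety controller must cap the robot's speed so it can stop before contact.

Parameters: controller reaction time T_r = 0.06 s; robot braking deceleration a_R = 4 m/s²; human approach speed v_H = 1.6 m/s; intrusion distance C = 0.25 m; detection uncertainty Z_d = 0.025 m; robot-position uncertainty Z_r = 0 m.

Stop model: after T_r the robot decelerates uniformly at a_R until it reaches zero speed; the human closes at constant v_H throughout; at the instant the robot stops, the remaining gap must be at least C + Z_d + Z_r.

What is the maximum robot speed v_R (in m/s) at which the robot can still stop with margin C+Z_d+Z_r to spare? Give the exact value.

at the boundary: (1/8)·v² + (23/50)·v + (-6069/4000) = 0
  disc = (23/50)² − 4·(1/8)·(-6069/4000) = 38809/40000 ; √disc = 197/200
  v_R = (−(23/50) + 197/200) / (2·(1/8)) = 21/10 m/s
check:
braking lasts T_s = (21/10)/4 = 0.5250 s
robot in T_r: 2.1000·0.0600 = 0.1260 m
robot under decel: 2.1000²/(2·4.0000) = 0.5513 m
person approaches 1.6000·(0.0600+0.5250) = 0.9360 m
residual clearance needed = 0.2500+0.0250+0.0000 = 0.2750 m
sum ≈ 0.1260+0.5513+0.9360+0.2750 ≈ 1.8882 m = S ✓

v_R_max = 21/10 m/s = 2.1000 m/s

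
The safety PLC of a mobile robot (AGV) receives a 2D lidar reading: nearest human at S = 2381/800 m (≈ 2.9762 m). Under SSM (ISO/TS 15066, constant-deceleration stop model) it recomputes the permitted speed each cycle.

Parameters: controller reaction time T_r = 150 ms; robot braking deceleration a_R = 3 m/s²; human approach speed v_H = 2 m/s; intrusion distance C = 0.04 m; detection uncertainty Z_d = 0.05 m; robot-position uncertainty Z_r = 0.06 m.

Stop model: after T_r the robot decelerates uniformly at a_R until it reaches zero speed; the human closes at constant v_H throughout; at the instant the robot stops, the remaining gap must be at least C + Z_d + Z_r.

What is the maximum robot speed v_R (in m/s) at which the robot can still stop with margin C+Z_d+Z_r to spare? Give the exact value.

v_R_max = 43/20 m/s = 2.1500 m/s

at the boundary: (1/6)·v² + (49/60)·v + (-2021/800) = 0
  disc = (49/60)² − 4·(1/6)·(-2021/800) = 529/225 ; √disc = 23/15
  v_R = (−(49/60) + 23/15) / (2·(1/6)) = 43/20 m/s
check:
braking lasts T_s = (43/20)/3 = 0.7167 s
robot in T_r: 2.1500·0.1500 = 0.3225 m
robot covers 2.1500·0.7167 − ½·3.0000·0.7167² = 0.7704 m while stopping
human over T_r+T_s: 2.0000·(0.1500+0.7167) = 1.7333 m
C+Z_d+Z_r = 0.0400+0.0500+0.0600 = 0.1500 m
sum ≈ 0.3225+0.7704+1.7333+0.1500 ≈ 2.9762 m = S ✓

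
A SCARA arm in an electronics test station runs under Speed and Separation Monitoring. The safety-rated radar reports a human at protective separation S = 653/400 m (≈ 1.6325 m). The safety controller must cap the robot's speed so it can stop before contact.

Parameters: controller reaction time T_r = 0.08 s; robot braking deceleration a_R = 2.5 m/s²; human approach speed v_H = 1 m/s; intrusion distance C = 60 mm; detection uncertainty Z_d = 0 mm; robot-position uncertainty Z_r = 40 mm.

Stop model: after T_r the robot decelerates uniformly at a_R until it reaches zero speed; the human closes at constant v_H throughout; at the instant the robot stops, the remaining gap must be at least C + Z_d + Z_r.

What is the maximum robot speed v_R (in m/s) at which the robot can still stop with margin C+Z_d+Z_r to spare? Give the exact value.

v_R_max = 7/4 m/s = 1.7500 m/s

quadratic (1/5)·v² + (12/25)·v + (-581/400) = 0
  disc = (12/25)² − 4·(1/5)·(-581/400) = 3481/2500 ; √disc = 59/50
  v_R = (−(12/25) + 59/50) / (2·(1/5)) = 7/4 m/s
check:
braking lasts T_s = (7/4)/(5/2) = 0.7000 s
robot covers v_R·T_r = 1.7500·0.0800 = 0.1400 m before braking
robot under decel: 1.7500²/(2·2.5000) = 0.6125 m
human over T_r+T_s: 1.0000·(0.0800+0.7000) = 0.7800 m
margins: 0.0600+0.0000+0.0400 = 0.1000 m
sum ≈ 0.1400+0.6125+0.7800+0.1000 ≈ 1.6325 m = S ✓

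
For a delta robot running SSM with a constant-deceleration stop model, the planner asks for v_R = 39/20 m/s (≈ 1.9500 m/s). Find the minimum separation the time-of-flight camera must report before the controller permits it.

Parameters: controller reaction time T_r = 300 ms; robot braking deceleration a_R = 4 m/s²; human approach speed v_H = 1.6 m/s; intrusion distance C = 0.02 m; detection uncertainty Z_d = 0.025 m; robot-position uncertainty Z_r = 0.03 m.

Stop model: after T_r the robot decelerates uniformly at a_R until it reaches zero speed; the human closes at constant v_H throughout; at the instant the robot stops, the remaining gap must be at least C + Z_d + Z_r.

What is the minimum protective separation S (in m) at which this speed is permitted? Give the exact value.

stop time T_s = (39/20)/4 = 0.4875 s
robot covers v_R·T_r = 1.9500·0.3000 = 0.5850 m before braking
robot covers 1.9500·0.4875 − ½·4.0000·0.4875² = 0.4753 m while stopping
human closes 1.6000·0.7875 = 1.2600 m
residual clearance needed = 0.0200+0.0250+0.0300 = 0.0750 m
S_min ≈ 0.5850+0.4753+1.2600+0.0750  ⇒  S_min = 1533/640 m

S_min = 1533/640 m = 2.3953 m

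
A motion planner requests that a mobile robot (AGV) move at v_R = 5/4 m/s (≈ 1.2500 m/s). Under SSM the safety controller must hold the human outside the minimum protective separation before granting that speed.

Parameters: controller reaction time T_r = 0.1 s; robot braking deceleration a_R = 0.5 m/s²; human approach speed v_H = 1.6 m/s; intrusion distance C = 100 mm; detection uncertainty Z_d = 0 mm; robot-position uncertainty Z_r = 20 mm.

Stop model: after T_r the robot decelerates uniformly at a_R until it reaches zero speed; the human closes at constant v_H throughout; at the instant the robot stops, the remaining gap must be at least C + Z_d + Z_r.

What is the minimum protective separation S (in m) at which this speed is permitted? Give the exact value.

T_s = v_R/a_R = (5/4)/(1/2) = 2.5000 s
reaction-phase robot travel = 1.2500·0.1000 = 0.1250 m
robot covers 1.2500·2.5000 − ½·0.5000·2.5000² = 1.5625 m while stopping
human over T_r+T_s: 1.6000·(0.1000+2.5000) = 4.1600 m
C+Z_d+Z_r = 0.1000+0.0000+0.0200 = 0.1200 m
S_min ≈ 0.1250+1.5625+4.1600+0.1200  ⇒  S_min = 2387/400 m

S_min = 2387/400 m = 5.9675 m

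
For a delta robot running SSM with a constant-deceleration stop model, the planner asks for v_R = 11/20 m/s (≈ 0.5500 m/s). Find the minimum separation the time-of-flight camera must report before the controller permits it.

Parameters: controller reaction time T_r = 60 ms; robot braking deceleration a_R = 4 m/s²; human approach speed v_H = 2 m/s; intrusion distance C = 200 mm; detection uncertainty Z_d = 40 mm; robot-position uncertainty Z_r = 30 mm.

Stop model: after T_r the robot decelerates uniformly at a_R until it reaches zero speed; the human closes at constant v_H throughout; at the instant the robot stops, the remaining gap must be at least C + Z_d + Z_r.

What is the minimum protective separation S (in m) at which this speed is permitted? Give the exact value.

T_s = v_R/a_R = (11/20)/4 = 0.1375 s
robot in T_r: 0.5500·0.0600 = 0.0330 m
robot covers 0.5500·0.1375 − ½·4.0000·0.1375² = 0.0378 m while stopping
human closes 2.0000·0.1975 = 0.3950 m
margins: 0.2000+0.0400+0.0300 = 0.2700 m
S_min ≈ 0.0330+0.0378+0.3950+0.2700  ⇒  S_min = 11773/16000 m

S_min = 11773/16000 m = 0.7358 m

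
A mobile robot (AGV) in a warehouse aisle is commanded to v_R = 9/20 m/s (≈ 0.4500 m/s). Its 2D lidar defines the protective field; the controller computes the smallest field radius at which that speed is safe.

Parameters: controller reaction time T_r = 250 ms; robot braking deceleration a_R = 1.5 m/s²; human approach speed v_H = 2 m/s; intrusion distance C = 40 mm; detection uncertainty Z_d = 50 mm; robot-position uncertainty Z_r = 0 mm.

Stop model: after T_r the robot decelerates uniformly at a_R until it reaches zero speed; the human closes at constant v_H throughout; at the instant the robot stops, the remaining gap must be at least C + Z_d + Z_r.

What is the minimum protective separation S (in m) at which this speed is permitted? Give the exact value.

T_s = v_R/a_R = (9/20)/(3/2) = 0.3000 s
robot in T_r: 0.4500·0.2500 = 0.1125 m
braking distance = 0.4500²/(2·1.5000) = 0.0675 m
person approaches 2.0000·(0.2500+0.3000) = 1.1000 m
C+Z_d+Z_r = 0.0400+0.0500+0.0000 = 0.0900 m
S_min ≈ 0.1125+0.0675+1.1000+0.0900  ⇒  S_min = 137/100 m

S_min = 137/100 m = 1.3700 m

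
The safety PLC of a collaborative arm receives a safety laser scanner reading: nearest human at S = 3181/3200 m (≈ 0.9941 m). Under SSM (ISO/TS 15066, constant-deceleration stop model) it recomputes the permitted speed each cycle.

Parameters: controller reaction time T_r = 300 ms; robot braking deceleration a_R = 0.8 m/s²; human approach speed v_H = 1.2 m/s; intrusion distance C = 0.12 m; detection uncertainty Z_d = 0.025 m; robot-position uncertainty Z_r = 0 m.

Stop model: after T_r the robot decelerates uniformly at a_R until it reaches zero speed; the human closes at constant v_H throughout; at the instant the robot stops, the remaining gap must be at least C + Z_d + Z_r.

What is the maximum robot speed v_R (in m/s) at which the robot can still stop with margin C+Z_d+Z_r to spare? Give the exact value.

v_R_max = 1/4 m/s = 0.2500 m/s

at the boundary: (5/8)·v² + (9/5)·v + (-313/640) = 0
  disc = (9/5)² − 4·(5/8)·(-313/640) = 28561/6400 ; √disc = 169/80
  v_R = (−(9/5) + 169/80) / (2·(5/8)) = 1/4 m/s
check:
stop time T_s = (1/4)/(4/5) = 0.3125 s
robot covers v_R·T_r = 0.2500·0.3000 = 0.0750 m before braking
braking distance = 0.2500²/(2·0.8000) = 0.0391 m
human closes 1.2000·0.6125 = 0.7350 m
C+Z_d+Z_r = 0.1200+0.0250+0.0000 = 0.1450 m
sum ≈ 0.0750+0.0391+0.7350+0.1450 ≈ 0.9941 m = S ✓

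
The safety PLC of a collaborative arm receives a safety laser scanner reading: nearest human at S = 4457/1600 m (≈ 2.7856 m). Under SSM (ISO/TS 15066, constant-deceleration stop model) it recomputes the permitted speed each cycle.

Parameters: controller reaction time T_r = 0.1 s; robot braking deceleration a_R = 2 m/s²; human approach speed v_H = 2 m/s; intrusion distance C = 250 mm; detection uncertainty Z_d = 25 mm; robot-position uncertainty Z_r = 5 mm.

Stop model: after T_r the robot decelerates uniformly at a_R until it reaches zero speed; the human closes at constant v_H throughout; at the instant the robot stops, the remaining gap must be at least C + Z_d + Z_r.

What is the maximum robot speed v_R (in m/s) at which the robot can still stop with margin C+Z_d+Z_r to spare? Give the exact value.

quadratic (1/4)·v² + (11/10)·v + (-3689/1600) = 0
  disc = (11/10)² − 4·(1/4)·(-3689/1600) = 225/64 ; √disc = 15/8
  v_R = (−(11/10) + 15/8) / (2·(1/4)) = 31/20 m/s
check:
T_s = v_R/a_R = (31/20)/2 = 0.7750 s
robot in T_r: 1.5500·0.1000 = 0.1550 m
braking distance = 1.5500²/(2·2.0000) = 0.6006 m
person approaches 2.0000·(0.1000+0.7750) = 1.7500 m
margins: 0.2500+0.0250+0.0050 = 0.2800 m
sum ≈ 0.1550+0.6006+1.7500+0.2800 ≈ 2.7856 m = S ✓

v_R_max = 31/20 m/s = 1.5500 m/s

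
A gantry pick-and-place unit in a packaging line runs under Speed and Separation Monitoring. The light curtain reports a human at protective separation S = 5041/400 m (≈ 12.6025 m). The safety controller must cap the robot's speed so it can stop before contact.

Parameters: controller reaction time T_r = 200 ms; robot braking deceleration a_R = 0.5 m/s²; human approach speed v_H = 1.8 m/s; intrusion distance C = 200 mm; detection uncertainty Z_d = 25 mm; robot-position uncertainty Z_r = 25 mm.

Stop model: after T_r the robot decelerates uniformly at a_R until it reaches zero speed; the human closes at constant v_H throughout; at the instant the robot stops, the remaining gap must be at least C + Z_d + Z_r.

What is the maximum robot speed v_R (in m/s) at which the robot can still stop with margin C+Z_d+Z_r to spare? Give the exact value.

v_R_max = 41/20 m/s = 2.0500 m/s

collect terms ⇒ (1)·v_R² + (19/5)·v_R + (-4797/400) = 0
  disc = (19/5)² − 4·(1)·(-4797/400) = 6241/100 ; √disc = 79/10
  v_R = (−(19/5) + 79/10) / (2·(1)) = 41/20 m/s
check:
stop time T_s = (41/20)/(1/2) = 4.1000 s
robot covers v_R·T_r = 2.0500·0.2000 = 0.4100 m before braking
braking distance = 2.0500²/(2·0.5000) = 4.2025 m
human closes 1.8000·4.3000 = 7.7400 m
margins: 0.2000+0.0250+0.0250 = 0.2500 m
sum ≈ 0.4100+4.2025+7.7400+0.2500 ≈ 12.6025 m = S ✓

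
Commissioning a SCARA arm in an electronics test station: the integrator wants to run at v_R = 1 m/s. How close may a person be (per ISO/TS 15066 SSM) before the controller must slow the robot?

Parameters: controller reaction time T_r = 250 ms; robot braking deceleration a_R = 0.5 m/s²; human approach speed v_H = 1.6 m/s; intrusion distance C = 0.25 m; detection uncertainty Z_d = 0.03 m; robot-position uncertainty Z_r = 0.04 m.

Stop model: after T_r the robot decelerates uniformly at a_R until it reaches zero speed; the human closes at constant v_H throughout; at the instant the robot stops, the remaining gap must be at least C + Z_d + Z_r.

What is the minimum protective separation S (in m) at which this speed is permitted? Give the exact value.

T_s = v_R/a_R = 1/(1/2) = 2.0000 s
reaction-phase robot travel = 1.0000·0.2500 = 0.2500 m
robot under decel: 1.0000²/(2·0.5000) = 1.0000 m
human over T_r+T_s: 1.6000·(0.2500+2.0000) = 3.6000 m
residual clearance needed = 0.2500+0.0300+0.0400 = 0.3200 m
S_min ≈ 0.2500+1.0000+3.6000+0.3200  ⇒  S_min = 517/100 m

S_min = 517/100 m = 5.1700 m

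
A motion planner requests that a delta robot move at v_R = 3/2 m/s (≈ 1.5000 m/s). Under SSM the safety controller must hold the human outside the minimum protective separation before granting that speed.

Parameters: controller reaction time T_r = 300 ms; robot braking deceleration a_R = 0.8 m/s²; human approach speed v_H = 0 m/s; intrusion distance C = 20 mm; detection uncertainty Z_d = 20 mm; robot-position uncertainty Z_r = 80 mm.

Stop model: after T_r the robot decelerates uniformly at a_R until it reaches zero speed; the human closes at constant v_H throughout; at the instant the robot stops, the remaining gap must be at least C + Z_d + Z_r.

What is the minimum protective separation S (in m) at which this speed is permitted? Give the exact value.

stop time T_s = (3/2)/(4/5) = 1.8750 s
robot covers v_R·T_r = 1.5000·0.3000 = 0.4500 m before braking
robot under decel: 1.5000²/(2·0.8000) = 1.4062 m
human closes 0.0000·2.1750 = 0.0000 m
C+Z_d+Z_r = 0.0200+0.0200+0.0800 = 0.1200 m
S_min ≈ 0.4500+1.4062+0.0000+0.1200  ⇒  S_min = 1581/800 m

S_min = 1581/800 m = 1.9763 m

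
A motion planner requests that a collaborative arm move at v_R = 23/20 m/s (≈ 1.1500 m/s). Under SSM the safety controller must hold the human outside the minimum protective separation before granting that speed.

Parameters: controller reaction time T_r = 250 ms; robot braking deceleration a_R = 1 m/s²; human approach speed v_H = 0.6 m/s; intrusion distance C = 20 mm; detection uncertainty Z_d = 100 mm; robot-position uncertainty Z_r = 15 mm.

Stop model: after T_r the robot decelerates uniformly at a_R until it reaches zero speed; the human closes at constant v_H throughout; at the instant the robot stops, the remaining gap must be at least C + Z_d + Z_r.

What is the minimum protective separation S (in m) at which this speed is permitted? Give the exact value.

S_min = 1539/800 m = 1.9238 m

T_s = v_R/a_R = (23/20)/1 = 1.1500 s
robot covers v_R·T_r = 1.1500·0.2500 = 0.2875 m before braking
robot under decel: 1.1500²/(2·1.0000) = 0.6613 m
person approaches 0.6000·(0.2500+1.1500) = 0.8400 m
C+Z_d+Z_r = 0.0200+0.1000+0.0150 = 0.1350 m
S_min ≈ 0.2875+0.6613+0.8400+0.1350  ⇒  S_min = 1539/800 m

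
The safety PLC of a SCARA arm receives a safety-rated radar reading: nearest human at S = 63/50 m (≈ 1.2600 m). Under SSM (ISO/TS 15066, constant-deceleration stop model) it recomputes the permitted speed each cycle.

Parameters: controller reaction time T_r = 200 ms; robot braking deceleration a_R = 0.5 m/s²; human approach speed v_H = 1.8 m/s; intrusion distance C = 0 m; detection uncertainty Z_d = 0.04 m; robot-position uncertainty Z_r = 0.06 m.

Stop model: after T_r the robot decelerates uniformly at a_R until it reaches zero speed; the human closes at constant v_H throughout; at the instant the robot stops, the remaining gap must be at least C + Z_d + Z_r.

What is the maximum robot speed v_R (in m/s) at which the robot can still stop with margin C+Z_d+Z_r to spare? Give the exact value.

collect terms ⇒ (1)·v_R² + (19/5)·v_R + (-4/5) = 0
  disc = (19/5)² − 4·(1)·(-4/5) = 441/25 ; √disc = 21/5
  v_R = (−(19/5) + 21/5) / (2·(1)) = 1/5 m/s
check:
stop time T_s = (1/5)/(1/2) = 0.4000 s
robot in T_r: 0.2000·0.2000 = 0.0400 m
robot under decel: 0.2000²/(2·0.5000) = 0.0400 m
human over T_r+T_s: 1.8000·(0.2000+0.4000) = 1.0800 m
C+Z_d+Z_r = 0.0000+0.0400+0.0600 = 0.1000 m
sum ≈ 0.0400+0.0400+1.0800+0.1000 ≈ 1.2600 m = S ✓

v_R_max = 1/5 m/s = 0.2000 m/s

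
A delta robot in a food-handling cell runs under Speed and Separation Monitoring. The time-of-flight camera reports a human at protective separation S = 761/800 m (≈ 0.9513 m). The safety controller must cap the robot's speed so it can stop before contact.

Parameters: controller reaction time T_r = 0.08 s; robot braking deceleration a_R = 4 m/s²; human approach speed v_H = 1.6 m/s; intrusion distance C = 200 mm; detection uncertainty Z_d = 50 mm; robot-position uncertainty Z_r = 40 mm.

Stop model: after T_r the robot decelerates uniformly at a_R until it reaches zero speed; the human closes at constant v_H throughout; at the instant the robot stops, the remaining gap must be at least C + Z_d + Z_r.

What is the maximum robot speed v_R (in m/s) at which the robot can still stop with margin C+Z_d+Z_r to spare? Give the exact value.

collect terms ⇒ (1/8)·v_R² + (12/25)·v_R + (-2133/4000) = 0
  disc = (12/25)² − 4·(1/8)·(-2133/4000) = 19881/40000 ; √disc = 141/200
  v_R = (−(12/25) + 141/200) / (2·(1/8)) = 9/10 m/s
check:
stop time T_s = (9/10)/4 = 0.2250 s
reaction-phase robot travel = 0.9000·0.0800 = 0.0720 m
robot covers 0.9000·0.2250 − ½·4.0000·0.2250² = 0.1013 m while stopping
human over T_r+T_s: 1.6000·(0.0800+0.2250) = 0.4880 m
margins: 0.2000+0.0500+0.0400 = 0.2900 m
sum ≈ 0.0720+0.1013+0.4880+0.2900 ≈ 0.9513 m = S ✓

v_R_max = 9/10 m/s = 0.9000 m/s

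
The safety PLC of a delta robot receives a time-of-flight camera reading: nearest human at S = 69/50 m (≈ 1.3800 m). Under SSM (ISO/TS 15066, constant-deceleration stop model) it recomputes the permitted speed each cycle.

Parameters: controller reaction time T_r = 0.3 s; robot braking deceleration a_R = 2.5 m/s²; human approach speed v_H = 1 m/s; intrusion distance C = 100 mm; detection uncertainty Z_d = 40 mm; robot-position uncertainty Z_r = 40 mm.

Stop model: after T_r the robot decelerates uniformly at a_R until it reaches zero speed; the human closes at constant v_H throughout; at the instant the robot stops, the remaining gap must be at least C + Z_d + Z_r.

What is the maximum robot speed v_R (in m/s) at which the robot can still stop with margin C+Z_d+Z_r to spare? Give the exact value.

v_R_max = 1 m/s = 1.0000 m/s

quadratic (1/5)·v² + (7/10)·v + (-9/10) = 0
  disc = (7/10)² − 4·(1/5)·(-9/10) = 121/100 ; √disc = 11/10
  v_R = (−(7/10) + 11/10) / (2·(1/5)) = 1 m/s
check:
T_s = v_R/a_R = 1/(5/2) = 0.4000 s
robot in T_r: 1.0000·0.3000 = 0.3000 m
braking distance = 1.0000²/(2·2.5000) = 0.2000 m
human over T_r+T_s: 1.0000·(0.3000+0.4000) = 0.7000 m
C+Z_d+Z_r = 0.1000+0.0400+0.0400 = 0.1800 m
sum ≈ 0.3000+0.2000+0.7000+0.1800 ≈ 1.3800 m = S ✓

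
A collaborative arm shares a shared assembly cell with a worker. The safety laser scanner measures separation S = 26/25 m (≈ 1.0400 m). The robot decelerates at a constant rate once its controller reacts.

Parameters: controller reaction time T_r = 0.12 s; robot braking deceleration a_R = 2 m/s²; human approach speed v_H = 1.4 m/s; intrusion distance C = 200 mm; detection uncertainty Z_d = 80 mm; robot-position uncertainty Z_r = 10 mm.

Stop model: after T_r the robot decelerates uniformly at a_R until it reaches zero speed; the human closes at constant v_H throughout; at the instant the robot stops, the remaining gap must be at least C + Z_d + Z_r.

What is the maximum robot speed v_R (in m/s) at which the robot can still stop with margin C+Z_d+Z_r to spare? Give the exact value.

v_R_max = 3/5 m/s = 0.6000 m/s

collect terms ⇒ (1/4)·v_R² + (41/50)·v_R + (-291/500) = 0
  disc = (41/50)² − 4·(1/4)·(-291/500) = 784/625 ; √disc = 28/25
  v_R = (−(41/50) + 28/25) / (2·(1/4)) = 3/5 m/s
check:
T_s = v_R/a_R = (3/5)/2 = 0.3000 s
robot in T_r: 0.6000·0.1200 = 0.0720 m
robot covers 0.6000·0.3000 − ½·2.0000·0.3000² = 0.0900 m while stopping
human over T_r+T_s: 1.4000·(0.1200+0.3000) = 0.5880 m
residual clearance needed = 0.2000+0.0800+0.0100 = 0.2900 m
sum ≈ 0.0720+0.0900+0.5880+0.2900 ≈ 1.0400 m = S ✓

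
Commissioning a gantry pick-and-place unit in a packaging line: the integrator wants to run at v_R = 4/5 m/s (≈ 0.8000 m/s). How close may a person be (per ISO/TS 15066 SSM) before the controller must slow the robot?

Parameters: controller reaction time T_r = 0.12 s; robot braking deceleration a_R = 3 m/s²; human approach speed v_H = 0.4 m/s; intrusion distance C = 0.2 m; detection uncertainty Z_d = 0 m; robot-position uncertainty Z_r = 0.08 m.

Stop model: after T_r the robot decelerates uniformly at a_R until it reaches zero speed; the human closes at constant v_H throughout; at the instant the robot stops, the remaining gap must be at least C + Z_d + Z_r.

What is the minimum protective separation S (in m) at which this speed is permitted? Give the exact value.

stop time T_s = (4/5)/3 = 0.2667 s
robot in T_r: 0.8000·0.1200 = 0.0960 m
robot covers 0.8000·0.2667 − ½·3.0000·0.2667² = 0.1067 m while stopping
human over T_r+T_s: 0.4000·(0.1200+0.2667) = 0.1547 m
residual clearance needed = 0.2000+0.0000+0.0800 = 0.2800 m
S_min ≈ 0.0960+0.1067+0.1547+0.2800  ⇒  S_min = 239/375 m

S_min = 239/375 m = 0.6373 m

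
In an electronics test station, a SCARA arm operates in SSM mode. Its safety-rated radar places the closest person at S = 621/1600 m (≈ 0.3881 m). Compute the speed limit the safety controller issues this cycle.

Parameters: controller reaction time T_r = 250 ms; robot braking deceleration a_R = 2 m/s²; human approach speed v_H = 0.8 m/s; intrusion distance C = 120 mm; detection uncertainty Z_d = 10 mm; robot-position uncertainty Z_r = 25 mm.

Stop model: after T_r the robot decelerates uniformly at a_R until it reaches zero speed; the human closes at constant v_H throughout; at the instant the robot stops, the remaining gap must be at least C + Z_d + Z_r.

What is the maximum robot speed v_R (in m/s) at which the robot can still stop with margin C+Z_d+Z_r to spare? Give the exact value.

quadratic (1/4)·v² + (13/20)·v + (-53/1600) = 0
  disc = (13/20)² − 4·(1/4)·(-53/1600) = 729/1600 ; √disc = 27/40
  v_R = (−(13/20) + 27/40) / (2·(1/4)) = 1/20 m/s
check:
braking lasts T_s = (1/20)/2 = 0.0250 s
robot in T_r: 0.0500·0.2500 = 0.0125 m
robot covers 0.0500·0.0250 − ½·2.0000·0.0250² = 0.0006 m while stopping
person approaches 0.8000·(0.2500+0.0250) = 0.2200 m
C+Z_d+Z_r = 0.1200+0.0100+0.0250 = 0.1550 m
sum ≈ 0.0125+0.0006+0.2200+0.1550 ≈ 0.3881 m = S ✓

v_R_max = 1/20 m/s = 0.0500 m/s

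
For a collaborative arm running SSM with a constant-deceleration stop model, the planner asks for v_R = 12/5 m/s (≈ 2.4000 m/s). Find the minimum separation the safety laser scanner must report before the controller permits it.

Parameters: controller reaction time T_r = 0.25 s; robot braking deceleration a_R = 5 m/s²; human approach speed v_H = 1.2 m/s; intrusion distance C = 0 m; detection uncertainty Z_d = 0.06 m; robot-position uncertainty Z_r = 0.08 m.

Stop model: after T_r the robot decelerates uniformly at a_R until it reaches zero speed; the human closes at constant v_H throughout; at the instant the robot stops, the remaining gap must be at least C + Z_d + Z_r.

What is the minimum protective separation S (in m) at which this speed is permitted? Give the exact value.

braking lasts T_s = (12/5)/5 = 0.4800 s
robot in T_r: 2.4000·0.2500 = 0.6000 m
robot under decel: 2.4000²/(2·5.0000) = 0.5760 m
person approaches 1.2000·(0.2500+0.4800) = 0.8760 m
margins: 0.0000+0.0600+0.0800 = 0.1400 m
S_min ≈ 0.6000+0.5760+0.8760+0.1400  ⇒  S_min = 274/125 m

S_min = 274/125 m = 2.1920 m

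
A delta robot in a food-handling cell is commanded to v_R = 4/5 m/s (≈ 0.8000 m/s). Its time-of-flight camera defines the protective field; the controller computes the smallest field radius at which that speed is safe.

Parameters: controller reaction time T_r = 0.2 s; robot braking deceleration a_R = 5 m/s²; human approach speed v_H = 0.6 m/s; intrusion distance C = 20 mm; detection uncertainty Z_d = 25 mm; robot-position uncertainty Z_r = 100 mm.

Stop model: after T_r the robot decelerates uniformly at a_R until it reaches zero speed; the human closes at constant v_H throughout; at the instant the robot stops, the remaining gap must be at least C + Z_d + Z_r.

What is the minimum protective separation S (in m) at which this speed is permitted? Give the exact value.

stop time T_s = (4/5)/5 = 0.1600 s
robot covers v_R·T_r = 0.8000·0.2000 = 0.1600 m before braking
robot under decel: 0.8000²/(2·5.0000) = 0.0640 m
human over T_r+T_s: 0.6000·(0.2000+0.1600) = 0.2160 m
residual clearance needed = 0.0200+0.0250+0.1000 = 0.1450 m
S_min ≈ 0.1600+0.0640+0.2160+0.1450  ⇒  S_min = 117/200 m

S_min = 117/200 m = 0.5850 m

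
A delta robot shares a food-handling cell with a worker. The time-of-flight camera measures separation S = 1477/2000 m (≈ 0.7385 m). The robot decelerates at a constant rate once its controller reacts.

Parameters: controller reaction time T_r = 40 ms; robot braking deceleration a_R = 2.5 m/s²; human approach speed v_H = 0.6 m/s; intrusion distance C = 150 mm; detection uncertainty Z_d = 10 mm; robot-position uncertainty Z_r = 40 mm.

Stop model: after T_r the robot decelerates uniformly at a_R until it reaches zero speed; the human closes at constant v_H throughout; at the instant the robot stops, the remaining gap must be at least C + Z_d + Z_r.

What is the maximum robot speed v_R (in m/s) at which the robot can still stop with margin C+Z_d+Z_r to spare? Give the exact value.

quadratic (1/5)·v² + (7/25)·v + (-1029/2000) = 0
  disc = (7/25)² − 4·(1/5)·(-1029/2000) = 49/100 ; √disc = 7/10
  v_R = (−(7/25) + 7/10) / (2·(1/5)) = 21/20 m/s
check:
T_s = v_R/a_R = (21/20)/(5/2) = 0.4200 s
robot covers v_R·T_r = 1.0500·0.0400 = 0.0420 m before braking
robot covers 1.0500·0.4200 − ½·2.5000·0.4200² = 0.2205 m while stopping
human over T_r+T_s: 0.6000·(0.0400+0.4200) = 0.2760 m
margins: 0.1500+0.0100+0.0400 = 0.2000 m
sum ≈ 0.0420+0.2205+0.2760+0.2000 ≈ 0.7385 m = S ✓

v_R_max = 21/20 m/s = 1.0500 m/s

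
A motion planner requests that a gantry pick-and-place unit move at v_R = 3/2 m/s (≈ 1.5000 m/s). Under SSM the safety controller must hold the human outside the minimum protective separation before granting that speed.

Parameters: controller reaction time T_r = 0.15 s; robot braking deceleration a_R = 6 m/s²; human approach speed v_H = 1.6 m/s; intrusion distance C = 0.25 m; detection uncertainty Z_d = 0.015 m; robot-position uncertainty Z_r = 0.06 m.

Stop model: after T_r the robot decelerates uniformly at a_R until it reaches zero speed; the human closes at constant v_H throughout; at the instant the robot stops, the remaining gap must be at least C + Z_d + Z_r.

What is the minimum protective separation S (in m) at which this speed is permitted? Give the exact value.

S_min = 551/400 m = 1.3775 m

T_s = v_R/a_R = (3/2)/6 = 0.2500 s
robot in T_r: 1.5000·0.1500 = 0.2250 m
robot covers 1.5000·0.2500 − ½·6.0000·0.2500² = 0.1875 m while stopping
person approaches 1.6000·(0.1500+0.2500) = 0.6400 m
residual clearance needed = 0.2500+0.0150+0.0600 = 0.3250 m
S_min ≈ 0.2250+0.1875+0.6400+0.3250  ⇒  S_min = 551/400 m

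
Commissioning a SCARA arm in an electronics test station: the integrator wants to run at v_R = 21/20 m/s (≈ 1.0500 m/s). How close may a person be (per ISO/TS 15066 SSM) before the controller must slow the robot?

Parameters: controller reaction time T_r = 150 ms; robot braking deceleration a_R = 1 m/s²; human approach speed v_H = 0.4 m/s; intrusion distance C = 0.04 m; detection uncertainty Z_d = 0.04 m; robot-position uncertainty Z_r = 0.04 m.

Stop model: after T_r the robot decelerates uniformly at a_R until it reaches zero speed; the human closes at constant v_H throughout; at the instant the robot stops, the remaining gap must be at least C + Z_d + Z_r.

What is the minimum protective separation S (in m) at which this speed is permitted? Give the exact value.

S_min = 1047/800 m = 1.3088 m

stop time T_s = (21/20)/1 = 1.0500 s
robot covers v_R·T_r = 1.0500·0.1500 = 0.1575 m before braking
braking distance = 1.0500²/(2·1.0000) = 0.5513 m
human closes 0.4000·1.2000 = 0.4800 m
margins: 0.0400+0.0400+0.0400 = 0.1200 m
S_min ≈ 0.1575+0.5513+0.4800+0.1200  ⇒  S_min = 1047/800 m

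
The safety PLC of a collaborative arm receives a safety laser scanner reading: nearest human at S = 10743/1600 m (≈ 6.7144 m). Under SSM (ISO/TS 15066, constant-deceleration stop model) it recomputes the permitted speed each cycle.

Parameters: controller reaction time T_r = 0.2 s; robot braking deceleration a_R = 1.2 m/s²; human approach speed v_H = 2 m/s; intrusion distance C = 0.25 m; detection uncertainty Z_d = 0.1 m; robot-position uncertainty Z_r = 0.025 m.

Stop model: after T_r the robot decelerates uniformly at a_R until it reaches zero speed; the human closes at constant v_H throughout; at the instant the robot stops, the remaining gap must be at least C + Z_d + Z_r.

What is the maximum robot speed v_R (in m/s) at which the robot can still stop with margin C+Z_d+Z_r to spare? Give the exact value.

collect terms ⇒ (5/12)·v_R² + (28/15)·v_R + (-9503/1600) = 0
  disc = (28/15)² − 4·(5/12)·(-9503/1600) = 192721/14400 ; √disc = 439/120
  v_R = (−(28/15) + 439/120) / (2·(5/12)) = 43/20 m/s
check:
T_s = v_R/a_R = (43/20)/(6/5) = 1.7917 s
robot covers v_R·T_r = 2.1500·0.2000 = 0.4300 m before braking
braking distance = 2.1500²/(2·1.2000) = 1.9260 m
human closes 2.0000·1.9917 = 3.9833 m
residual clearance needed = 0.2500+0.1000+0.0250 = 0.3750 m
sum ≈ 0.4300+1.9260+3.9833+0.3750 ≈ 6.7144 m = S ✓

v_R_max = 43/20 m/s = 2.1500 m/s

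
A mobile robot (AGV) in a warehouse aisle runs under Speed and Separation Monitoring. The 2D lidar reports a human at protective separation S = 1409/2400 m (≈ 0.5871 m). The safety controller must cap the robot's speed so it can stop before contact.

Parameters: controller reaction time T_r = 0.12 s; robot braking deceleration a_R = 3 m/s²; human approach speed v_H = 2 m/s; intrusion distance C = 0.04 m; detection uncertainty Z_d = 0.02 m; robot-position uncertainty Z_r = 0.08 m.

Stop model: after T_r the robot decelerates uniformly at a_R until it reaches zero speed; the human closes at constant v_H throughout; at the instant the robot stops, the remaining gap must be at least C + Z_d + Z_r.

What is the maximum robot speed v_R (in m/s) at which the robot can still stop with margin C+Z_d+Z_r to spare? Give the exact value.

v_R_max = 1/4 m/s = 0.2500 m/s

quadratic (1/6)·v² + (59/75)·v + (-497/2400) = 0
  disc = (59/75)² − 4·(1/6)·(-497/2400) = 7569/10000 ; √disc = 87/100
  v_R = (−(59/75) + 87/100) / (2·(1/6)) = 1/4 m/s
check:
braking lasts T_s = (1/4)/3 = 0.0833 s
robot covers v_R·T_r = 0.2500·0.1200 = 0.0300 m before braking
robot under decel: 0.2500²/(2·3.0000) = 0.0104 m
person approaches 2.0000·(0.1200+0.0833) = 0.4067 m
C+Z_d+Z_r = 0.0400+0.0200+0.0800 = 0.1400 m
sum ≈ 0.0300+0.0104+0.4067+0.1400 ≈ 0.5871 m = S ✓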